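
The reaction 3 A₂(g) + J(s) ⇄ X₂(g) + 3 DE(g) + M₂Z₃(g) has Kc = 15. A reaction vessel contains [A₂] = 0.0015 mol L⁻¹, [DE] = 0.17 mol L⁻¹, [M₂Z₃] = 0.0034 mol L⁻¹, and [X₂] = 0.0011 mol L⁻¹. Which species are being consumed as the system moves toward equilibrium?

A₂, J (reactants)

(J is a pure solid — omitted from Qc.)
Qc = [X₂]·[DE]³·[M₂Z₃] / [A₂]³ = (0.0011)·(0.17)³·(0.0034) / (0.0015)³ = 5.4
Qc = 5.4 < Kc = 15: net forward reaction.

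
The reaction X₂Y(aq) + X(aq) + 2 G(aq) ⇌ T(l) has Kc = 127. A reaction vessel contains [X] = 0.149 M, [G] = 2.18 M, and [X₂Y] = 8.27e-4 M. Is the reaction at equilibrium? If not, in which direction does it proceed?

reverse (toward reactants)

(T is a pure liquid — omitted from Qc.)
Qc = 1 / ([X₂Y]·[X]·[G]²) = 1 / ((8.27e-4)·(0.149)·(2.18)²) = 1710
Qc = 1710 > Kc = 127, so the reverse reaction proceeds.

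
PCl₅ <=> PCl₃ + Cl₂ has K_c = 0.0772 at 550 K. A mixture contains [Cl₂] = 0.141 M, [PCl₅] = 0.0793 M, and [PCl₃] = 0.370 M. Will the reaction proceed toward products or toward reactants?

Q_c = [PCl₃]·[Cl₂] / [PCl₅] = (0.370)·(0.141) / (0.0793) = 0.658
Q_c = 0.658 > K_c = 0.0772, so the reverse reaction proceeds.

reverse (toward reactants)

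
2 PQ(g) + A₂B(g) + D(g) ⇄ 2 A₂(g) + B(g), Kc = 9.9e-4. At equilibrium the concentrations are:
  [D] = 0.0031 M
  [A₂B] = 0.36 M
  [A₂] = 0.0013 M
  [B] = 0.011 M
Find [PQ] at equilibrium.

[PQ] = 0.13 M

At equilibrium, Kc = [A₂]²·[B] / ([PQ]²·[A₂B]·[D]) = 9.9e-4.
(0.0013)²·(0.011) / (([PQ])²·(0.36)·(0.0031)) = 9.9e-4
[PQ]² = 0.0168 ⇒ [PQ] = 0.13 M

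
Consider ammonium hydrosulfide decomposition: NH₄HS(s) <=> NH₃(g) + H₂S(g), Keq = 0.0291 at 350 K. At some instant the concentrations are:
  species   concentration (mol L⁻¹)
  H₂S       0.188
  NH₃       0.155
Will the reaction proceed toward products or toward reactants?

neither direction; the system is at equilibrium

(NH₄HS is a pure solid — omitted from Q.)
Q = [NH₃]·[H₂S] = (0.155)·(0.188) = 0.0291
Q = 0.0291 = Keq, so the system is already at equilibrium.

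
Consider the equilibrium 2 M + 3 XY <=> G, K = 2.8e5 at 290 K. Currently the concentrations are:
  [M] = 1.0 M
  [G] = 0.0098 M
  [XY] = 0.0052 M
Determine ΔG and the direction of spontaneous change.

ΔG = -3.35 kJ/mol; the forward reaction is spontaneous

Q = [G] / ([M]²·[XY]³) = (0.0098) / ((1.0)²·(0.0052)³) = 69700
ΔG = RT ln(Q/K) = (8.314 J mol⁻¹ K⁻¹)(290 K) × ln(69700/2.8e5)
   = (2.411 kJ/mol)(-1.391) = -3.35 kJ/mol
ΔG < 0, so the forward reaction is spontaneous (proceeds forward).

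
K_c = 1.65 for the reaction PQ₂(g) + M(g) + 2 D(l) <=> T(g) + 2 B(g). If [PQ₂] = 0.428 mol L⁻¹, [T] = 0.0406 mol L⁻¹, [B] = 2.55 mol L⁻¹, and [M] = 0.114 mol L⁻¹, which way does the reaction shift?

toward reactants

(D is a pure liquid — omitted from Q_c.)
Q_c = [T]·[B]² / ([PQ₂]·[M]) = (0.0406)·(2.55)² / ((0.428)·(0.114)) = 5.41
Q_c = 5.41 > K_c = 1.65, so the reverse reaction proceeds.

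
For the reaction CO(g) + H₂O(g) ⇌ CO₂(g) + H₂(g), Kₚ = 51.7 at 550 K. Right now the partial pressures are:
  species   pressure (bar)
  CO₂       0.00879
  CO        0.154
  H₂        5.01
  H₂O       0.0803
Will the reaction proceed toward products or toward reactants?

forward (toward products)

Qₚ = P(CO₂)·P(H₂) / (P(CO)·P(H₂O)) = (0.00879)·(5.01) / ((0.154)·(0.0803)) = 3.56
Qₚ = 3.56 < Kₚ = 51.7, so the forward reaction proceeds.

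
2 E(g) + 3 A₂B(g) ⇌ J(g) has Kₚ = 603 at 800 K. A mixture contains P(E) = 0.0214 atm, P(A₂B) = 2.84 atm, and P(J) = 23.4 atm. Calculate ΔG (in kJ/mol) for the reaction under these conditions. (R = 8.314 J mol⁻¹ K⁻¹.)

ΔG = 8.70 kJ/mol

Qₚ = P(J) / (P(E)²·P(A₂B)³) = (23.4) / ((0.0214)²·(2.84)³) = 2230
ΔG = RT ln(Qₚ/Kₚ) = (8.314 J mol⁻¹ K⁻¹)(800 K) × ln(2230/603)
   = (6.651 kJ/mol)(1.308) = 8.70 kJ/mol
ΔG > 0, so the forward reaction is non-spontaneous (proceeds in reverse).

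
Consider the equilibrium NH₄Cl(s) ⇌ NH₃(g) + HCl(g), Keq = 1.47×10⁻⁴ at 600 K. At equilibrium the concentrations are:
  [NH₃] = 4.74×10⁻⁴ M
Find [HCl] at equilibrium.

(NH₄Cl is a pure solid — omitted from Keq.)
At equilibrium, Keq = [NH₃]·[HCl] = 1.47×10⁻⁴.
(4.74×10⁻⁴)·([HCl]) = 1.47×10⁻⁴
[HCl] = 0.310 M

[HCl] = 0.310 M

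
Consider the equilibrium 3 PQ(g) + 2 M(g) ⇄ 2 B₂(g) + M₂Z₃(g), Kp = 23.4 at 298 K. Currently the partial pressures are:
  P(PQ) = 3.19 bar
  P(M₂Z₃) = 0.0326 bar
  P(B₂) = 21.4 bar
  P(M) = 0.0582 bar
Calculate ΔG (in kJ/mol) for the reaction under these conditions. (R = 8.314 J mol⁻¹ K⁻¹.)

ΔG = 4.36 kJ/mol

Qp = P(B₂)²·P(M₂Z₃) / (P(PQ)³·P(M)²) = (21.4)²·(0.0326) / ((3.19)³·(0.0582)²) = 136
ΔG = RT ln(Qp/Kp) = (8.314 J mol⁻¹ K⁻¹)(298 K) × ln(136/23.4)
   = (2.478 kJ/mol)(1.760) = 4.36 kJ/mol
ΔG > 0, so the forward reaction is non-spontaneous (proceeds in reverse).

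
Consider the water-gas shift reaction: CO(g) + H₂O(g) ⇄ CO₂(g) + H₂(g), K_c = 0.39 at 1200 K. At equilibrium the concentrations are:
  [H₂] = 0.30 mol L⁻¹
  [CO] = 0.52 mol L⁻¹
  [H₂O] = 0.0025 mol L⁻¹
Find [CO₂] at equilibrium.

At equilibrium, K_c = [CO₂]·[H₂] / ([CO]·[H₂O]) = 0.39.
([CO₂])·(0.30) / ((0.52)·(0.0025)) = 0.39
[CO₂] = 0.00169 = 0.0017 mol L⁻¹

[CO₂] = 0.0017 mol L⁻¹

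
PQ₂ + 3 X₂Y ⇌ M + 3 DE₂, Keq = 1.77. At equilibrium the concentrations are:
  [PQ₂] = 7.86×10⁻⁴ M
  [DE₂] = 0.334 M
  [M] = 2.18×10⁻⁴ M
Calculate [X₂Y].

At equilibrium, Keq = [M]·[DE₂]³ / ([PQ₂]·[X₂Y]³) = 1.77.
(2.18×10⁻⁴)·(0.334)³ / ((7.86×10⁻⁴)·([X₂Y])³) = 1.77
[X₂Y]³ = 0.00584 ⇒ [X₂Y] = 0.180 M

[X₂Y] = 0.180 M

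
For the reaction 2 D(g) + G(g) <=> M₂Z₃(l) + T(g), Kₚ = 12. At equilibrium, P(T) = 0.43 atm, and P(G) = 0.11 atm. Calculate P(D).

P(D) = 0.57 atm

(M₂Z₃ is a pure liquid — omitted from Kₚ.)
At equilibrium, Kₚ = P(T) / (P(D)²·P(G)) = 12.
(0.43) / ((P(D))²·(0.11)) = 12
P(D)² = 0.326 ⇒ P(D) = 0.57 atm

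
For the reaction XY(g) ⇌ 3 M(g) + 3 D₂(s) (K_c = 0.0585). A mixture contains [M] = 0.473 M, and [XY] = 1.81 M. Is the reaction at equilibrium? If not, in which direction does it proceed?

neither direction; the system is at equilibrium

(D₂ is a pure solid — omitted from Q_c.)
Q_c = [M]³ / [XY] = (0.473)³ / (1.81) = 0.0585
Q_c = 0.0585 = K_c, so the system is already at equilibrium.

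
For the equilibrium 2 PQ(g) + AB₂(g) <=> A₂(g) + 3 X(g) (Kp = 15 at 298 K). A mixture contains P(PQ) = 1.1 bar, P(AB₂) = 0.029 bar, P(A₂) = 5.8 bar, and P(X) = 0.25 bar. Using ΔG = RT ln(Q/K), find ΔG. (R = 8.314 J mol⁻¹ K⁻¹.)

ΔG = -4.36 kJ/mol

Qp = P(A₂)·P(X)³ / (P(PQ)²·P(AB₂)) = (5.8)·(0.25)³ / ((1.1)²·(0.029)) = 2.58
ΔG = RT ln(Qp/Kp) = (8.314 J mol⁻¹ K⁻¹)(298 K) × ln(2.58/15)
   = (2.478 kJ/mol)(-1.760) = -4.36 kJ/mol
ΔG < 0, so the forward reaction is spontaneous (proceeds forward).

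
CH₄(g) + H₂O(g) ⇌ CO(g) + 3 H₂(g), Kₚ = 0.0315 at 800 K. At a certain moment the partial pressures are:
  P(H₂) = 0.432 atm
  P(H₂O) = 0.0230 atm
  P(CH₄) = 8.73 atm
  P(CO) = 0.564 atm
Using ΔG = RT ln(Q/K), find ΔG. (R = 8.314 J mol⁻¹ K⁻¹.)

Qₚ = P(CO)·P(H₂)³ / (P(CH₄)·P(H₂O)) = (0.564)·(0.432)³ / ((8.73)·(0.0230)) = 0.226
ΔG = RT ln(Qₚ/Kₚ) = (8.314 J mol⁻¹ K⁻¹)(800 K) × ln(0.226/0.0315)
   = (6.651 kJ/mol)(1.971) = 13.1 kJ/mol
ΔG > 0, so the forward reaction is non-spontaneous (proceeds in reverse).

ΔG = 13.1 kJ/mol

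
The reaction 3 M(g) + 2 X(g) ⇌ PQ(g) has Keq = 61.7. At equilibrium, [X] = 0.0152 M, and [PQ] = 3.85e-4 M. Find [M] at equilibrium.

[M] = 0.300 M

At equilibrium, Keq = [PQ] / ([M]³·[X]²) = 61.7.
(3.85e-4) / (([M])³·(0.0152)²) = 61.7
[M]³ = 0.0270 ⇒ [M] = 0.300 M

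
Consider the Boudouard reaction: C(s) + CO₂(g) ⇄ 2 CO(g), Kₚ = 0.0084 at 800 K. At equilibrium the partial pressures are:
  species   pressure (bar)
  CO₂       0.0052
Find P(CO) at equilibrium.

(C is a pure solid — omitted from Kₚ.)
At equilibrium, Kₚ = P(CO)² / P(CO₂) = 0.0084.
(P(CO))² / (0.0052) = 0.0084
P(CO)² = 4.37e-5 ⇒ P(CO) = 0.0066 bar

P(CO) = 0.0066 bar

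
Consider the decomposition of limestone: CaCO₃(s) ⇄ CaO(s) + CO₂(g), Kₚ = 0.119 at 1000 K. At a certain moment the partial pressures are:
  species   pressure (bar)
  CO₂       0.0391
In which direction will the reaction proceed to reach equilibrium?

(CaCO₃, CaO are pure solids — omitted from Qₚ.)
Qₚ = P(CO₂) = 0.0391
Qₚ = 0.0391 < Kₚ = 0.119, so the forward reaction proceeds.

in the forward direction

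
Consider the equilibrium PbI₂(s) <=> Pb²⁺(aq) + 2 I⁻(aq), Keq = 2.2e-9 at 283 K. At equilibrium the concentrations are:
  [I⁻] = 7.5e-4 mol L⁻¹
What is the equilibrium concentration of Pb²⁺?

(PbI₂ is a pure solid — omitted from Keq.)
At equilibrium, Keq = [Pb²⁺]·[I⁻]² = 2.2e-9.
([Pb²⁺])·(7.5e-4)² = 2.2e-9
[Pb²⁺] = 0.00391 = 0.0039 mol L⁻¹

[Pb²⁺] = 0.0039 mol L⁻¹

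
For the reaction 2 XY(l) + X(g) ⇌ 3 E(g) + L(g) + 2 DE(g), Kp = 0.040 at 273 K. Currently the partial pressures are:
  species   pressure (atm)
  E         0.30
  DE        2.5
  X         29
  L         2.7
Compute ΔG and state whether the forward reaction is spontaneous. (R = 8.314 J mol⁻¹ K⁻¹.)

ΔG = -2.12 kJ/mol; the forward reaction is spontaneous

(XY is a pure liquid — omitted from Qp.)
Qp = P(E)³·P(L)·P(DE)² / P(X) = (0.30)³·(2.7)·(2.5)² / (29) = 0.0157
ΔG = RT ln(Qp/Kp) = (8.314 J mol⁻¹ K⁻¹)(273 K) × ln(0.0157/0.040)
   = (2.270 kJ/mol)(-0.9352) = -2.12 kJ/mol
ΔG < 0, so the forward reaction is spontaneous (proceeds forward).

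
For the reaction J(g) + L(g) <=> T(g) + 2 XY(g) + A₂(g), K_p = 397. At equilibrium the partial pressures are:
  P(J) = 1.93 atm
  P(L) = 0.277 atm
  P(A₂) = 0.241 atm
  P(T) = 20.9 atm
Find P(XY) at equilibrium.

P(XY) = 6.49 atm

At equilibrium, K_p = P(T)·P(XY)²·P(A₂) / (P(J)·P(L)) = 397.
(20.9)·(P(XY))²·(0.241) / ((1.93)·(0.277)) = 397
P(XY)² = 42.1 ⇒ P(XY) = 6.49 atm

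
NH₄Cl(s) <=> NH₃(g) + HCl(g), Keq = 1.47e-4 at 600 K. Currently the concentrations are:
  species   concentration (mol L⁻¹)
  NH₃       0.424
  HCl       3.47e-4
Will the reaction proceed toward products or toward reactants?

(NH₄Cl is a pure solid — omitted from Q.)
Q = [NH₃]·[HCl] = (0.424)·(3.47e-4) = 1.47e-4
Q = 1.47e-4 = Keq, so the system is already at equilibrium.

neither direction; the system is at equilibrium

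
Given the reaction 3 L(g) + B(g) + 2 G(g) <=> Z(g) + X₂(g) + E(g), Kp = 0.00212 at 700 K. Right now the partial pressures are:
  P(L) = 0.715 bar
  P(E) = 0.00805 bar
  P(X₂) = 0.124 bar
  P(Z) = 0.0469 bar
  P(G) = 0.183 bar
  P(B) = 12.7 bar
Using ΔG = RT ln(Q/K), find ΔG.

ΔG = -11.4 kJ/mol

Qp = P(Z)·P(X₂)·P(E) / (P(L)³·P(B)·P(G)²) = (0.0469)·(0.124)·(0.00805) / ((0.715)³·(12.7)·(0.183)²) = 3.01e-4
ΔG = RT ln(Qp/Kp) = (8.314 J mol⁻¹ K⁻¹)(700 K) × ln(3.01e-4/0.00212)
   = (5.820 kJ/mol)(-1.952) = -11.4 kJ/mol
ΔG < 0, so the forward reaction is spontaneous (proceeds forward).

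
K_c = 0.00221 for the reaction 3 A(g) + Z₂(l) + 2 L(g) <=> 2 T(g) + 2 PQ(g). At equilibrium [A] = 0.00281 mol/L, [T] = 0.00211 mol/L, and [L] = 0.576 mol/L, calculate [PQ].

(Z₂ is a pure liquid — omitted from K_c.)
At equilibrium, K_c = [T]²·[PQ]² / ([A]³·[L]²) = 0.00221.
(0.00211)²·([PQ])² / ((0.00281)³·(0.576)²) = 0.00221
[PQ]² = 3.65×10⁻⁶ ⇒ [PQ] = 0.00191 mol/L

[PQ] = 0.00191 mol/L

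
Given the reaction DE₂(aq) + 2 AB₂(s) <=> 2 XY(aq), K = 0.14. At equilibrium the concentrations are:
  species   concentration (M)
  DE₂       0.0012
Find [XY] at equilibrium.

(AB₂ is a pure solid — omitted from K.)
At equilibrium, K = [XY]² / [DE₂] = 0.14.
([XY])² / (0.0012) = 0.14
[XY]² = 1.68e-4 ⇒ [XY] = 0.013 M

[XY] = 0.013 M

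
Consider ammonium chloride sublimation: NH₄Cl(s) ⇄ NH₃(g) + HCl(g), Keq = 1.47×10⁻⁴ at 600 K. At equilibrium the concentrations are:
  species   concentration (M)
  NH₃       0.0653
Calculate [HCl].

[HCl] = 0.00225 M

(NH₄Cl is a pure solid — omitted from Keq.)
At equilibrium, Keq = [NH₃]·[HCl] = 1.47×10⁻⁴.
(0.0653)·([HCl]) = 1.47×10⁻⁴
[HCl] = 0.00225 M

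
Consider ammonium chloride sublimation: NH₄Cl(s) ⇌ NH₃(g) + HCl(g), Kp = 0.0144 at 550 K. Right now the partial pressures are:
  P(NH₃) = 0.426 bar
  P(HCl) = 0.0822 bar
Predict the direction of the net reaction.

(NH₄Cl is a pure solid — omitted from Qp.)
Qp = P(NH₃)·P(HCl) = (0.426)·(0.0822) = 0.0350
Qp = 0.0350 > Kp = 0.0144, so the reverse reaction proceeds.

in the reverse direction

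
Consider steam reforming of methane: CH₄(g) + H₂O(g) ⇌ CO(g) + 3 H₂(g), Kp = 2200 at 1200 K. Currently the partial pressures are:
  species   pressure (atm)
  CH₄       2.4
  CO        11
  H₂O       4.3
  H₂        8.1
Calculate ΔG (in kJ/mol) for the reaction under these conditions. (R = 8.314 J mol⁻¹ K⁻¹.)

ΔG = -13.5 kJ/mol

Qp = P(CO)·P(H₂)³ / (P(CH₄)·P(H₂O)) = (11)·(8.1)³ / ((2.4)·(4.3)) = 566
ΔG = RT ln(Qp/Kp) = (8.314 J mol⁻¹ K⁻¹)(1200 K) × ln(566/2200)
   = (9.977 kJ/mol)(-1.358) = -13.5 kJ/mol
ΔG < 0, so the forward reaction is spontaneous (proceeds forward).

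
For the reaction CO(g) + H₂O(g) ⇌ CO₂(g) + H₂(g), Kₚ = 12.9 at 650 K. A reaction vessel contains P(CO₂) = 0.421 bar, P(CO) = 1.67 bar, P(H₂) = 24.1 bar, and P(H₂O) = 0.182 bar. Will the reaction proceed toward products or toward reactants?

Qₚ = P(CO₂)·P(H₂) / (P(CO)·P(H₂O)) = (0.421)·(24.1) / ((1.67)·(0.182)) = 33.4
Qₚ = 33.4 > Kₚ = 12.9, so the reverse reaction proceeds.

in the reverse direction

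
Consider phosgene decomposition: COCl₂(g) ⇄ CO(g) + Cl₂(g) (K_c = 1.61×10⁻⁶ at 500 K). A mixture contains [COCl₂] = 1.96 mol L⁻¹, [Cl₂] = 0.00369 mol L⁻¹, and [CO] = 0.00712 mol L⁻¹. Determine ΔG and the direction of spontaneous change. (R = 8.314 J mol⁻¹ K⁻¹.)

ΔG = 8.81 kJ/mol; the forward reaction is non-spontaneous

Q_c = [CO]·[Cl₂] / [COCl₂] = (0.00712)·(0.00369) / (1.96) = 1.34×10⁻⁵
ΔG = RT ln(Q_c/K_c) = (8.314 J mol⁻¹ K⁻¹)(500 K) × ln(1.34×10⁻⁵/1.61×10⁻⁶)
   = (4.157 kJ/mol)(2.119) = 8.81 kJ/mol
ΔG > 0, so the forward reaction is non-spontaneous (proceeds in reverse).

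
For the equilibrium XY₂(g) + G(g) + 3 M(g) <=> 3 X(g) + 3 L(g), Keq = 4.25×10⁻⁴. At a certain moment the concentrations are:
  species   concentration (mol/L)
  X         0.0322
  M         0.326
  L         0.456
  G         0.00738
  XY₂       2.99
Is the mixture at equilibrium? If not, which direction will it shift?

Q = [X]³·[L]³ / ([XY₂]·[G]·[M]³) = (0.0322)³·(0.456)³ / ((2.99)·(0.00738)·(0.326)³) = 0.00414
Q = 0.00414 > Keq = 4.25×10⁻⁴: net reverse reaction.

no; Q > K, reaction proceeds in reverse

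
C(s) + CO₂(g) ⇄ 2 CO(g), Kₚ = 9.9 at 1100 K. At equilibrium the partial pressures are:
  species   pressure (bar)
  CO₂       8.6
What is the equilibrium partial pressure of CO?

P(CO) = 9.2 bar

(C is a pure solid — omitted from Kₚ.)
At equilibrium, Kₚ = P(CO)² / P(CO₂) = 9.9.
(P(CO))² / (8.6) = 9.9
P(CO)² = 85.1 ⇒ P(CO) = 9.2 bar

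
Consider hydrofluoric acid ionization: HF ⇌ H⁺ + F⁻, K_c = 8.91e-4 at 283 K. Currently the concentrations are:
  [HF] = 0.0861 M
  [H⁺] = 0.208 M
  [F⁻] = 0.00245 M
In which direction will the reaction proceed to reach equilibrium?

to the left

Q_c = [H⁺]·[F⁻] / [HF] = (0.208)·(0.00245) / (0.0861) = 0.00592
Q_c = 0.00592 > K_c = 8.91e-4, so the reverse reaction proceeds.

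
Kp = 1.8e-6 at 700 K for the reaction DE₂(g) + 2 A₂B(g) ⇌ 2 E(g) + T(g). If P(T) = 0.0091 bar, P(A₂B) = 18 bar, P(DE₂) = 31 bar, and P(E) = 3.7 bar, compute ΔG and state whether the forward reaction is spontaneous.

ΔG = 11.2 kJ/mol; the forward reaction is non-spontaneous

Qp = P(E)²·P(T) / (P(DE₂)·P(A₂B)²) = (3.7)²·(0.0091) / ((31)·(18)²) = 1.24e-5
ΔG = RT ln(Qp/Kp) = (8.314 J mol⁻¹ K⁻¹)(700 K) × ln(1.24e-5/1.8e-6)
   = (5.820 kJ/mol)(1.930) = 11.2 kJ/mol
ΔG > 0, so the forward reaction is non-spontaneous (proceeds in reverse).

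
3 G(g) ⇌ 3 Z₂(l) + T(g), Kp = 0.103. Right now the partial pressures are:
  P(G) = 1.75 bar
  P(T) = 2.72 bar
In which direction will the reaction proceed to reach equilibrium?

(Z₂ is a pure liquid — omitted from Qp.)
Qp = P(T) / P(G)³ = (2.72) / (1.75)³ = 0.508
Qp = 0.508 > Kp = 0.103, so the reverse reaction proceeds.

reverse (toward reactants)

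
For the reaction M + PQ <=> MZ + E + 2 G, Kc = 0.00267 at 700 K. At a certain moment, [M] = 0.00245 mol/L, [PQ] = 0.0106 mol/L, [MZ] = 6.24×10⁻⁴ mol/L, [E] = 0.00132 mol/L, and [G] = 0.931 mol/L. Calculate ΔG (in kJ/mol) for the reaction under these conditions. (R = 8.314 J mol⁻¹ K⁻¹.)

Qc = [MZ]·[E]·[G]² / ([M]·[PQ]) = (6.24×10⁻⁴)·(0.00132)·(0.931)² / ((0.00245)·(0.0106)) = 0.0275
ΔG = RT ln(Qc/Kc) = (8.314 J mol⁻¹ K⁻¹)(700 K) × ln(0.0275/0.00267)
   = (5.820 kJ/mol)(2.332) = 13.6 kJ/mol
ΔG > 0, so the forward reaction is non-spontaneous (proceeds in reverse).

ΔG = 13.6 kJ/mol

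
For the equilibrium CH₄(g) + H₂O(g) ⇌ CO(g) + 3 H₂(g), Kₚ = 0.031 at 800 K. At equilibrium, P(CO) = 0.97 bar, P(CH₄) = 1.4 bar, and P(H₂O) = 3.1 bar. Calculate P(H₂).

P(H₂) = 0.52 bar

At equilibrium, Kₚ = P(CO)·P(H₂)³ / (P(CH₄)·P(H₂O)) = 0.031.
(0.97)·(P(H₂))³ / ((1.4)·(3.1)) = 0.031
P(H₂)³ = 0.139 ⇒ P(H₂) = 0.52 bar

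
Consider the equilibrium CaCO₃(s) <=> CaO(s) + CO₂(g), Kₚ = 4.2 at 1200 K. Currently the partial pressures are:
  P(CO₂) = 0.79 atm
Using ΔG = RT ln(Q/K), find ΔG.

(CaCO₃, CaO are pure solids — omitted from Qₚ.)
Qₚ = P(CO₂) = 0.790
ΔG = RT ln(Qₚ/Kₚ) = (8.314 J mol⁻¹ K⁻¹)(1200 K) × ln(0.790/4.2)
   = (9.977 kJ/mol)(-1.671) = -16.7 kJ/mol
ΔG < 0, so the forward reaction is spontaneous (proceeds forward).

ΔG = -16.7 kJ/mol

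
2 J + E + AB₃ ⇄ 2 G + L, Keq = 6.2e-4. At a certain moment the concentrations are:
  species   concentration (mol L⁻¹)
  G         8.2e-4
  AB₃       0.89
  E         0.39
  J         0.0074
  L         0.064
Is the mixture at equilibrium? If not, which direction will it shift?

no; Q > K, reaction proceeds in reverse

Q = [G]²·[L] / ([J]²·[E]·[AB₃]) = (8.2e-4)²·(0.064) / ((0.0074)²·(0.39)·(0.89)) = 0.0023
Q = 0.0023 > Keq = 6.2e-4: net reverse reaction.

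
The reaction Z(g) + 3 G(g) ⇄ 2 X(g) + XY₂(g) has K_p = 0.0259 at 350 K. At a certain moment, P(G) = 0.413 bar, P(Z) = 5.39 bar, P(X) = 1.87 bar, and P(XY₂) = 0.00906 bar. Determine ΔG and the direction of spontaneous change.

ΔG = 3.40 kJ/mol; the forward reaction is non-spontaneous

Q_p = P(X)²·P(XY₂) / (P(Z)·P(G)³) = (1.87)²·(0.00906) / ((5.39)·(0.413)³) = 0.0834
ΔG = RT ln(Q_p/K_p) = (8.314 J mol⁻¹ K⁻¹)(350 K) × ln(0.0834/0.0259)
   = (2.910 kJ/mol)(1.169) = 3.40 kJ/mol
ΔG > 0, so the forward reaction is non-spontaneous (proceeds in reverse).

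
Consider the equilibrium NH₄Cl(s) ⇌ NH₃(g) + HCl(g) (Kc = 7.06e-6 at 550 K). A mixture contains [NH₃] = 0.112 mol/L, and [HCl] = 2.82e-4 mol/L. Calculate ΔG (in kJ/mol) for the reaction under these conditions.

(NH₄Cl is a pure solid — omitted from Qc.)
Qc = [NH₃]·[HCl] = (0.112)·(2.82e-4) = 3.16e-5
ΔG = RT ln(Qc/Kc) = (8.314 J mol⁻¹ K⁻¹)(550 K) × ln(3.16e-5/7.06e-6)
   = (4.573 kJ/mol)(1.499) = 6.85 kJ/mol
ΔG > 0, so the forward reaction is non-spontaneous (proceeds in reverse).

ΔG = 6.85 kJ/mol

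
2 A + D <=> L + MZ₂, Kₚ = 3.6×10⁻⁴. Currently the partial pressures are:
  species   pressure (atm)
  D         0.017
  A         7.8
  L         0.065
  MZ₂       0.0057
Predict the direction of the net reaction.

Qₚ = P(L)·P(MZ₂) / (P(A)²·P(D)) = (0.065)·(0.0057) / ((7.8)²·(0.017)) = 3.6×10⁻⁴
Qₚ = 3.6×10⁻⁴ = Kₚ, so the system is already at equilibrium.

no net change (already at equilibrium)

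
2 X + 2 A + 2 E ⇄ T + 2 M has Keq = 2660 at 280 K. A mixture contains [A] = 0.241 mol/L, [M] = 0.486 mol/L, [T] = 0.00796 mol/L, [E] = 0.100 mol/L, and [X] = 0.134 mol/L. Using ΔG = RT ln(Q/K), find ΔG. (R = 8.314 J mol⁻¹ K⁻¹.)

Q = [T]·[M]² / ([X]²·[A]²·[E]²) = (0.00796)·(0.486)² / ((0.134)²·(0.241)²·(0.100)²) = 180
ΔG = RT ln(Q/Keq) = (8.314 J mol⁻¹ K⁻¹)(280 K) × ln(180/2660)
   = (2.328 kJ/mol)(-2.693) = -6.27 kJ/mol
ΔG < 0, so the forward reaction is spontaneous (proceeds forward).

ΔG = -6.27 kJ/mol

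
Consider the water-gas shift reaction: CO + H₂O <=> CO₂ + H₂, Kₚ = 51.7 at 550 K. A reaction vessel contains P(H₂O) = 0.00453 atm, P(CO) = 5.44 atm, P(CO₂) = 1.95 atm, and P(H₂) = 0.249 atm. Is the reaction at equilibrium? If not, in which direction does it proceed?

Qₚ = P(CO₂)·P(H₂) / (P(CO)·P(H₂O)) = (1.95)·(0.249) / ((5.44)·(0.00453)) = 19.7
Qₚ = 19.7 < Kₚ = 51.7, so the forward reaction proceeds.

to the right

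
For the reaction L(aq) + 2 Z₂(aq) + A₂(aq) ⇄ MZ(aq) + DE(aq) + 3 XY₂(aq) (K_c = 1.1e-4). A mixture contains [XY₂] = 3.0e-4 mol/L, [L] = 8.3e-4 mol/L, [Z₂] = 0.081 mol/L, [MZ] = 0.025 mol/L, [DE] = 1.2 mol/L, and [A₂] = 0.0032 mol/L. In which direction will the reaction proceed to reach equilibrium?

forward (toward products)

Q_c = [MZ]·[DE]·[XY₂]³ / ([L]·[Z₂]²·[A₂]) = (0.025)·(1.2)·(3.0e-4)³ / ((8.3e-4)·(0.081)²·(0.0032)) = 4.6e-5
Q_c = 4.6e-5 < K_c = 1.1e-4, so the forward reaction proceeds.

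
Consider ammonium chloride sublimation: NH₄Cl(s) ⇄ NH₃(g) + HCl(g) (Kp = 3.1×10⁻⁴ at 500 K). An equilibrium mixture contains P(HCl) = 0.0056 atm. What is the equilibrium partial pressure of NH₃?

P(NH₃) = 0.055 atm

(NH₄Cl is a pure solid — omitted from Kp.)
At equilibrium, Kp = P(NH₃)·P(HCl) = 3.1×10⁻⁴.
(P(NH₃))·(0.0056) = 3.1×10⁻⁴
P(NH₃) = 0.0554 = 0.055 atm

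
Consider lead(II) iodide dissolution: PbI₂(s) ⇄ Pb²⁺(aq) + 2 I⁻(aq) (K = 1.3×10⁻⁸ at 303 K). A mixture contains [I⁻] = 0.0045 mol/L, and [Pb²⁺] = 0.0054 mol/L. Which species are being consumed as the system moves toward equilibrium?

(PbI₂ is a pure solid — omitted from Q.)
Q = [Pb²⁺]·[I⁻]² = (0.0054)·(0.0045)² = 1.1×10⁻⁷
Q = 1.1×10⁻⁷ > K = 1.3×10⁻⁸: net reverse reaction.

Pb²⁺, I⁻ (products)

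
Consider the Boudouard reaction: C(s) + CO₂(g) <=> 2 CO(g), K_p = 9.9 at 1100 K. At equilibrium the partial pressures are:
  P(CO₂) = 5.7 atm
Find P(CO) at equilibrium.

P(CO) = 7.5 atm

(C is a pure solid — omitted from K_p.)
At equilibrium, K_p = P(CO)² / P(CO₂) = 9.9.
(P(CO))² / (5.7) = 9.9
P(CO)² = 56.4 ⇒ P(CO) = 7.5 atm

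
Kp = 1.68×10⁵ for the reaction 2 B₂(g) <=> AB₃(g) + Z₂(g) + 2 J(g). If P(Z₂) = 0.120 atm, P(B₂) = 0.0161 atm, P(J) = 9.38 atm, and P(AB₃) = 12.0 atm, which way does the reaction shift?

Qp = P(AB₃)·P(Z₂)·P(J)² / P(B₂)² = (12.0)·(0.120)·(9.38)² / (0.0161)² = 4.89×10⁵
Qp = 4.89×10⁵ > Kp = 1.68×10⁵, so the reverse reaction proceeds.

to the left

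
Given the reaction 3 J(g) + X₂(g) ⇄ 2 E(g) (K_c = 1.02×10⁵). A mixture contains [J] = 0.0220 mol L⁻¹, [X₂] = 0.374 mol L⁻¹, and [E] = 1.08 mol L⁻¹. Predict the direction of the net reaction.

Q_c = [E]² / ([J]³·[X₂]) = (1.08)² / ((0.0220)³·(0.374)) = 2.93×10⁵
Q_c = 2.93×10⁵ > K_c = 1.02×10⁵, so the reverse reaction proceeds.

reverse (toward reactants)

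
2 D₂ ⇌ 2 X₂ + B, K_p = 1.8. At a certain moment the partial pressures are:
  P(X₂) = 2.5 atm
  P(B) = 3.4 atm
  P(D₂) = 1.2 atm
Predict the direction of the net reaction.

Q_p = P(X₂)²·P(B) / P(D₂)² = (2.5)²·(3.4) / (1.2)² = 15
Q_p = 15 > K_p = 1.8, so the reverse reaction proceeds.

reverse (toward reactants)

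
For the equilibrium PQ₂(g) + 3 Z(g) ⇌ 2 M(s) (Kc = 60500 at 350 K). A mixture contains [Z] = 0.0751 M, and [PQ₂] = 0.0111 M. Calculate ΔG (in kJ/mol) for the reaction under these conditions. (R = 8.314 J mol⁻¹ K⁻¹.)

ΔG = 3.66 kJ/mol

(M is a pure solid — omitted from Qc.)
Qc = 1 / ([PQ₂]·[Z]³) = 1 / ((0.0111)·(0.0751)³) = 2.13×10⁵
ΔG = RT ln(Qc/Kc) = (8.314 J mol⁻¹ K⁻¹)(350 K) × ln(2.13×10⁵/60500)
   = (2.910 kJ/mol)(1.259) = 3.66 kJ/mol
ΔG > 0, so the forward reaction is non-spontaneous (proceeds in reverse).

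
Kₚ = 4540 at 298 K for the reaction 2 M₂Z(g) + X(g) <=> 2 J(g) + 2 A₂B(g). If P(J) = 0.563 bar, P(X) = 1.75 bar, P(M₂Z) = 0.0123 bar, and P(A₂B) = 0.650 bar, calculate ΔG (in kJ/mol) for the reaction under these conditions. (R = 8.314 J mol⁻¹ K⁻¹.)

Qₚ = P(J)²·P(A₂B)² / (P(M₂Z)²·P(X)) = (0.563)²·(0.650)² / ((0.0123)²·(1.75)) = 506
ΔG = RT ln(Qₚ/Kₚ) = (8.314 J mol⁻¹ K⁻¹)(298 K) × ln(506/4540)
   = (2.478 kJ/mol)(-2.194) = -5.44 kJ/mol
ΔG < 0, so the forward reaction is spontaneous (proceeds forward).

ΔG = -5.44 kJ/mol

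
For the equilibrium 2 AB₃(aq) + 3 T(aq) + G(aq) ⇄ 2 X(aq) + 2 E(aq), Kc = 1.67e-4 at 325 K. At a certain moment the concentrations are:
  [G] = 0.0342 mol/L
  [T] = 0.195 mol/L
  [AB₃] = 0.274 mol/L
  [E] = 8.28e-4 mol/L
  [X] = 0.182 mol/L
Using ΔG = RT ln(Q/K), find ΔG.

ΔG = 5.31 kJ/mol

Qc = [X]²·[E]² / ([AB₃]²·[T]³·[G]) = (0.182)²·(8.28e-4)² / ((0.274)²·(0.195)³·(0.0342)) = 0.00119
ΔG = RT ln(Qc/Kc) = (8.314 J mol⁻¹ K⁻¹)(325 K) × ln(0.00119/1.67e-4)
   = (2.702 kJ/mol)(1.964) = 5.31 kJ/mol
ΔG > 0, so the forward reaction is non-spontaneous (proceeds in reverse).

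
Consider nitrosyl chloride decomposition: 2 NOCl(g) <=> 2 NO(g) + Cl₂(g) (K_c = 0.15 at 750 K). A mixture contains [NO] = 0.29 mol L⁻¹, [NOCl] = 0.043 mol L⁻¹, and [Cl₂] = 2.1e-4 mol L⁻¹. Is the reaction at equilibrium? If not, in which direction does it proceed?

Q_c = [NO]²·[Cl₂] / [NOCl]² = (0.29)²·(2.1e-4) / (0.043)² = 0.0096
Q_c = 0.0096 < K_c = 0.15, so the forward reaction proceeds.

forward (toward products)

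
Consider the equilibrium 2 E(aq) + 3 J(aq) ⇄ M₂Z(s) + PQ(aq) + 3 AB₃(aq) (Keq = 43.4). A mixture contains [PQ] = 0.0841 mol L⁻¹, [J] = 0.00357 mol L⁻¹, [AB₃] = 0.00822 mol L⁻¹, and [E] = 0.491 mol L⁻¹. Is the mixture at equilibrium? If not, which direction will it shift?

(M₂Z is a pure solid — omitted from Q.)
Q = [PQ]·[AB₃]³ / ([E]²·[J]³) = (0.0841)·(0.00822)³ / ((0.491)²·(0.00357)³) = 4.26
Q = 4.26 < Keq = 43.4: net forward reaction.

no; Q < K, reaction proceeds forward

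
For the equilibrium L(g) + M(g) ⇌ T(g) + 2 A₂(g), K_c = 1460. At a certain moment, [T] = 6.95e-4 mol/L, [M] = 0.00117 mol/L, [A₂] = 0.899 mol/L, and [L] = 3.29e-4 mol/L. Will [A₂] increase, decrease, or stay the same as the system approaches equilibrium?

Q_c = [T]·[A₂]² / ([L]·[M]) = (6.95e-4)·(0.899)² / ((3.29e-4)·(0.00117)) = 1460
Q_c = 1460 = K_c; the system is at equilibrium.

stay the same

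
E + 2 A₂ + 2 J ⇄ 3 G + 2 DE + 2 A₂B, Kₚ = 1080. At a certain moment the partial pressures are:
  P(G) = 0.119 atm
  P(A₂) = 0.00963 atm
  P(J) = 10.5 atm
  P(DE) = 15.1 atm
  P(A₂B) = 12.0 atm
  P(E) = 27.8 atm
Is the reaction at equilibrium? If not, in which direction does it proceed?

forward (toward products)

Qₚ = P(G)³·P(DE)²·P(A₂B)² / (P(E)·P(A₂)²·P(J)²) = (0.119)³·(15.1)²·(12.0)² / ((27.8)·(0.00963)²·(10.5)²) = 195
Qₚ = 195 < Kₚ = 1080, so the forward reaction proceeds.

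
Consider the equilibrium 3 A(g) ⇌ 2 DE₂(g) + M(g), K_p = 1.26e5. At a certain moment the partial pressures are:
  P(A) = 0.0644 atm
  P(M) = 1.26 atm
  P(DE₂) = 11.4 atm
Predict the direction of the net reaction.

to the left

Q_p = P(DE₂)²·P(M) / P(A)³ = (11.4)²·(1.26) / (0.0644)³ = 6.13e5
Q_p = 6.13e5 > K_p = 1.26e5, so the reverse reaction proceeds.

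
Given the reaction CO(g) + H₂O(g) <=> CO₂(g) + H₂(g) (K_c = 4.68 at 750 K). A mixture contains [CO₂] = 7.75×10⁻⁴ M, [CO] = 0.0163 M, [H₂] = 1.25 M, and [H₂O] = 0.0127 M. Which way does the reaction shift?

Q_c = [CO₂]·[H₂] / ([CO]·[H₂O]) = (7.75×10⁻⁴)·(1.25) / ((0.0163)·(0.0127)) = 4.68
Q_c = 4.68 = K_c, so the system is already at equilibrium.

no net change (already at equilibrium)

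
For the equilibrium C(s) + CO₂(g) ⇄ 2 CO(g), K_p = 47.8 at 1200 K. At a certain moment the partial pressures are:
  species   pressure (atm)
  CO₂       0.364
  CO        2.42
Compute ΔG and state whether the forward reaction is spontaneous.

ΔG = -10.9 kJ/mol; the forward reaction is spontaneous

(C is a pure solid — omitted from Q_p.)
Q_p = P(CO)² / P(CO₂) = (2.42)² / (0.364) = 16.1
ΔG = RT ln(Q_p/K_p) = (8.314 J mol⁻¹ K⁻¹)(1200 K) × ln(16.1/47.8)
   = (9.977 kJ/mol)(-1.088) = -10.9 kJ/mol
ΔG < 0, so the forward reaction is spontaneous (proceeds forward).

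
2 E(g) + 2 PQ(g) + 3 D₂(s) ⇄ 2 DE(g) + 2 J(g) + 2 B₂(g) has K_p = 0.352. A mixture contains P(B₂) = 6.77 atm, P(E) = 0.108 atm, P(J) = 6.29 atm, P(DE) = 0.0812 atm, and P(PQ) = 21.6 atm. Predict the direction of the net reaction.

(D₂ is a pure solid — omitted from Q_p.)
Q_p = P(DE)²·P(J)²·P(B₂)² / (P(E)²·P(PQ)²) = (0.0812)²·(6.29)²·(6.77)² / ((0.108)²·(21.6)²) = 2.20
Q_p = 2.20 > K_p = 0.352, so the reverse reaction proceeds.

in the reverse direction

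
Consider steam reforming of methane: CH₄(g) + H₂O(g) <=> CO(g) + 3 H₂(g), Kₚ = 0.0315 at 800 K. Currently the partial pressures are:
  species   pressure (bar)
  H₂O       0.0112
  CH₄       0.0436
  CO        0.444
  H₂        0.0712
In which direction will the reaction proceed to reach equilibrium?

Qₚ = P(CO)·P(H₂)³ / (P(CH₄)·P(H₂O)) = (0.444)·(0.0712)³ / ((0.0436)·(0.0112)) = 0.328
Qₚ = 0.328 > Kₚ = 0.0315, so the reverse reaction proceeds.

reverse (toward reactants)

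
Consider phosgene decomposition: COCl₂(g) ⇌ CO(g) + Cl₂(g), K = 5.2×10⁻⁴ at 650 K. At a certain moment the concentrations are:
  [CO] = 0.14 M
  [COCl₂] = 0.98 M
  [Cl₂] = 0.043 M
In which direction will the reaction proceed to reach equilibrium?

reverse (toward reactants)

Q = [CO]·[Cl₂] / [COCl₂] = (0.14)·(0.043) / (0.98) = 0.0061
Q = 0.0061 > K = 5.2×10⁻⁴, so the reverse reaction proceeds.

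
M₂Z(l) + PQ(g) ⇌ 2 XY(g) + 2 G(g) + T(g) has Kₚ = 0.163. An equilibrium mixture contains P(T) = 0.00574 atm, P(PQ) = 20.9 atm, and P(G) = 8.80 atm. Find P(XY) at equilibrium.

(M₂Z is a pure liquid — omitted from Kₚ.)
At equilibrium, Kₚ = P(XY)²·P(G)²·P(T) / P(PQ) = 0.163.
(P(XY))²·(8.80)²·(0.00574) / (20.9) = 0.163
P(XY)² = 7.66 ⇒ P(XY) = 2.77 atm

P(XY) = 2.77 atm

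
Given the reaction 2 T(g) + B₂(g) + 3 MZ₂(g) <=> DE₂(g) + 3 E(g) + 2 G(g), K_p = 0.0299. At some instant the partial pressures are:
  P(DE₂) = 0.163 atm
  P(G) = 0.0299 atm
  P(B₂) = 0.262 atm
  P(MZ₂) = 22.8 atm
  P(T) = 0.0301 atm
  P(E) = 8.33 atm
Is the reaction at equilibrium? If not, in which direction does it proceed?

Q_p = P(DE₂)·P(E)³·P(G)² / (P(T)²·P(B₂)·P(MZ₂)³) = (0.163)·(8.33)³·(0.0299)² / ((0.0301)²·(0.262)·(22.8)³) = 0.0299
Q_p = 0.0299 = K_p, so the system is already at equilibrium.

no net change (already at equilibrium)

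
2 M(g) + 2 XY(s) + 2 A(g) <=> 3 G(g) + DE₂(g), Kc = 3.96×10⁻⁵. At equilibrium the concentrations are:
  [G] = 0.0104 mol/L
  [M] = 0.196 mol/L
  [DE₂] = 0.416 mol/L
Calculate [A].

[A] = 0.555 mol/L

(XY is a pure solid — omitted from Kc.)
At equilibrium, Kc = [G]³·[DE₂] / ([M]²·[A]²) = 3.96×10⁻⁵.
(0.0104)³·(0.416) / ((0.196)²·([A])²) = 3.96×10⁻⁵
[A]² = 0.308 ⇒ [A] = 0.555 mol/L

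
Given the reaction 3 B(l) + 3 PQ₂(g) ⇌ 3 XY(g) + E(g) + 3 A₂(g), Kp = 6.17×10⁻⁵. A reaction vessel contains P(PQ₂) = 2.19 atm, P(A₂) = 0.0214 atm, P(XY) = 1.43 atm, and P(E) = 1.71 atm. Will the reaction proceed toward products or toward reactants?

(B is a pure liquid — omitted from Qp.)
Qp = P(XY)³·P(E)·P(A₂)³ / P(PQ₂)³ = (1.43)³·(1.71)·(0.0214)³ / (2.19)³ = 4.67×10⁻⁶
Qp = 4.67×10⁻⁶ < Kp = 6.17×10⁻⁵, so the forward reaction proceeds.

in the forward direction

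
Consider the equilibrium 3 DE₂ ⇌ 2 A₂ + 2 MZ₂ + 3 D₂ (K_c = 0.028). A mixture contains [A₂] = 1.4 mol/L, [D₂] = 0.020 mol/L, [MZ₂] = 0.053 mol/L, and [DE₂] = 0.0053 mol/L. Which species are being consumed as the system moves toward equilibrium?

A₂, MZ₂, D₂ (products)

Q_c = [A₂]²·[MZ₂]²·[D₂]³ / [DE₂]³ = (1.4)²·(0.053)²·(0.020)³ / (0.0053)³ = 0.30
Q_c = 0.30 > K_c = 0.028: net reverse reaction.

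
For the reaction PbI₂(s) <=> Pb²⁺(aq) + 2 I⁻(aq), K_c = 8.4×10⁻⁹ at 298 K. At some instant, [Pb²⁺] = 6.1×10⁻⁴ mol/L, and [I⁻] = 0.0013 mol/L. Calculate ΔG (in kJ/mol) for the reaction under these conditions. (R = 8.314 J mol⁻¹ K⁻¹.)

ΔG = -5.20 kJ/mol

(PbI₂ is a pure solid — omitted from Q_c.)
Q_c = [Pb²⁺]·[I⁻]² = (6.1×10⁻⁴)·(0.0013)² = 1.03×10⁻⁹
ΔG = RT ln(Q_c/K_c) = (8.314 J mol⁻¹ K⁻¹)(298 K) × ln(1.03×10⁻⁹/8.4×10⁻⁹)
   = (2.478 kJ/mol)(-2.099) = -5.20 kJ/mol
ΔG < 0, so the forward reaction is spontaneous (proceeds forward).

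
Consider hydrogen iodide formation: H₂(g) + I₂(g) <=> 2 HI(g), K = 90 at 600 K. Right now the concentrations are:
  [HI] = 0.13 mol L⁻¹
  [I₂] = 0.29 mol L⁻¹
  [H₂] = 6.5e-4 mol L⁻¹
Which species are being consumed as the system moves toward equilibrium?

none (at equilibrium)

Q = [HI]² / ([H₂]·[I₂]) = (0.13)² / ((6.5e-4)·(0.29)) = 90
Q = 90 = K; the system is at equilibrium.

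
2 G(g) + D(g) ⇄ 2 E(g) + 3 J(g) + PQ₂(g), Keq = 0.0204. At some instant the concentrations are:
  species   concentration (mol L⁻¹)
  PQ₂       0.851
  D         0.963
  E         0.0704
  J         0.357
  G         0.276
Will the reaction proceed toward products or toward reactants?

Q = [E]²·[J]³·[PQ₂] / ([G]²·[D]) = (0.0704)²·(0.357)³·(0.851) / ((0.276)²·(0.963)) = 0.00262
Q = 0.00262 < Keq = 0.0204, so the forward reaction proceeds.

forward (toward products)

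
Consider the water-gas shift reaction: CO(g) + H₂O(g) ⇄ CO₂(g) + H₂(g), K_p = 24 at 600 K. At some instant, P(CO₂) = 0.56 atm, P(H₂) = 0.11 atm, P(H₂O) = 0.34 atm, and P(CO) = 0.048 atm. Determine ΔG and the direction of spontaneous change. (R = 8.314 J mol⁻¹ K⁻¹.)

ΔG = -9.23 kJ/mol; the forward reaction is spontaneous

Q_p = P(CO₂)·P(H₂) / (P(CO)·P(H₂O)) = (0.56)·(0.11) / ((0.048)·(0.34)) = 3.77
ΔG = RT ln(Q_p/K_p) = (8.314 J mol⁻¹ K⁻¹)(600 K) × ln(3.77/24)
   = (4.988 kJ/mol)(-1.851) = -9.23 kJ/mol
ΔG < 0, so the forward reaction is spontaneous (proceeds forward).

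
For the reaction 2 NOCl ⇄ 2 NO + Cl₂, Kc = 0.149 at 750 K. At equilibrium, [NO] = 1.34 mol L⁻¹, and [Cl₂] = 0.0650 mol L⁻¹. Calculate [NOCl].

At equilibrium, Kc = [NO]²·[Cl₂] / [NOCl]² = 0.149.
(1.34)²·(0.0650) / ([NOCl])² = 0.149
[NOCl]² = 0.783 ⇒ [NOCl] = 0.885 mol L⁻¹

[NOCl] = 0.885 mol L⁻¹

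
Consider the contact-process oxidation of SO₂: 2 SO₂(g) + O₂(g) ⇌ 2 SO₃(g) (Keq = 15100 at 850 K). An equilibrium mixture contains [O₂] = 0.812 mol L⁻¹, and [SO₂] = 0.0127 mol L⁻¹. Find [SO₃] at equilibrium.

[SO₃] = 1.41 mol L⁻¹

At equilibrium, Keq = [SO₃]² / ([SO₂]²·[O₂]) = 15100.
([SO₃])² / ((0.0127)²·(0.812)) = 15100
[SO₃]² = 1.98 ⇒ [SO₃] = 1.41 mol L⁻¹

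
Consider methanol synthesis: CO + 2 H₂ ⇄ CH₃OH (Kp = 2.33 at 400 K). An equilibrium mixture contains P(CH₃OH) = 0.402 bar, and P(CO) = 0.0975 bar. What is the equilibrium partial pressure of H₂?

At equilibrium, Kp = P(CH₃OH) / (P(CO)·P(H₂)²) = 2.33.
(0.402) / ((0.0975)·(P(H₂))²) = 2.33
P(H₂)² = 1.77 ⇒ P(H₂) = 1.33 bar

P(H₂) = 1.33 bar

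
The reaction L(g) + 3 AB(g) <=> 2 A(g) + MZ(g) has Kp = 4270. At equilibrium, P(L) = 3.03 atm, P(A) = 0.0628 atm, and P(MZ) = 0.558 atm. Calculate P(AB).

At equilibrium, Kp = P(A)²·P(MZ) / (P(L)·P(AB)³) = 4270.
(0.0628)²·(0.558) / ((3.03)·(P(AB))³) = 4270
P(AB)³ = 1.70e-7 ⇒ P(AB) = 0.00554 atm

P(AB) = 0.00554 atm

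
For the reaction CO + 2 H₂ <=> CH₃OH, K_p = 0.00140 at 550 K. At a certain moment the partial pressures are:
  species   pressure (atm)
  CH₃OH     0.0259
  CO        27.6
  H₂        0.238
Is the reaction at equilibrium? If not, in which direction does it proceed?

in the reverse direction

Q_p = P(CH₃OH) / (P(CO)·P(H₂)²) = (0.0259) / ((27.6)·(0.238)²) = 0.0166
Q_p = 0.0166 > K_p = 0.00140, so the reverse reaction proceeds.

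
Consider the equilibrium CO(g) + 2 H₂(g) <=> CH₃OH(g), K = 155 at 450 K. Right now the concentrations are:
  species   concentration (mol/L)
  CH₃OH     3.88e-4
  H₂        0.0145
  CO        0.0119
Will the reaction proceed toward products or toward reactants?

neither direction; the system is at equilibrium

Q = [CH₃OH] / ([CO]·[H₂]²) = (3.88e-4) / ((0.0119)·(0.0145)²) = 155
Q = 155 = K, so the system is already at equilibrium.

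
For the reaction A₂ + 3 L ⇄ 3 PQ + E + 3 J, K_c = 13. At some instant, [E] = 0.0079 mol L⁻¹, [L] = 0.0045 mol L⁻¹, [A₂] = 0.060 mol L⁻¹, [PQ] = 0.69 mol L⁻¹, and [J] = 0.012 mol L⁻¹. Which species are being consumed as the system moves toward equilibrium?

A₂, L (reactants)

Q_c = [PQ]³·[E]·[J]³ / ([A₂]·[L]³) = (0.69)³·(0.0079)·(0.012)³ / ((0.060)·(0.0045)³) = 0.82
Q_c = 0.82 < K_c = 13: net forward reaction.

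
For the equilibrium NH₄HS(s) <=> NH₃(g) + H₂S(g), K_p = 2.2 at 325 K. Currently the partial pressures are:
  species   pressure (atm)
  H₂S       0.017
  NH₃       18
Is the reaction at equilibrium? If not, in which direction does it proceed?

toward products

(NH₄HS is a pure solid — omitted from Q_p.)
Q_p = P(NH₃)·P(H₂S) = (18)·(0.017) = 0.31
Q_p = 0.31 < K_p = 2.2, so the forward reaction proceeds.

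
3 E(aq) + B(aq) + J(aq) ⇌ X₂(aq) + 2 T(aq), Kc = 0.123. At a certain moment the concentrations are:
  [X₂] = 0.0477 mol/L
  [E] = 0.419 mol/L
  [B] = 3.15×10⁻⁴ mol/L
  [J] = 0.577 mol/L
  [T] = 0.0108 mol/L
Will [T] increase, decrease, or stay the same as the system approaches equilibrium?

decrease

Qc = [X₂]·[T]² / ([E]³·[B]·[J]) = (0.0477)·(0.0108)² / ((0.419)³·(3.15×10⁻⁴)·(0.577)) = 0.416
Qc = 0.416 > Kc = 0.123: net reverse reaction.
T is a product, so it decreases.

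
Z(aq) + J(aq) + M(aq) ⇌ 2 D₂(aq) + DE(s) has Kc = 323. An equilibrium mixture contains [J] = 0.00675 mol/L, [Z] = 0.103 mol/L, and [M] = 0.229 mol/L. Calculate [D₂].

(DE is a pure solid — omitted from Kc.)
At equilibrium, Kc = [D₂]² / ([Z]·[J]·[M]) = 323.
([D₂])² / ((0.103)·(0.00675)·(0.229)) = 323
[D₂]² = 0.0514 ⇒ [D₂] = 0.227 mol/L

[D₂] = 0.227 mol/L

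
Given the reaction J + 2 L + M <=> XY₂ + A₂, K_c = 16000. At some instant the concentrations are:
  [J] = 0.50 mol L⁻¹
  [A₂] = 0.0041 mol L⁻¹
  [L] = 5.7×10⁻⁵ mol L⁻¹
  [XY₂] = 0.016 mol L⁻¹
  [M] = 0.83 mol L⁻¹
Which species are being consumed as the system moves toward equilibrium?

XY₂, A₂ (products)

Q_c = [XY₂]·[A₂] / ([J]·[L]²·[M]) = (0.016)·(0.0041) / ((0.50)·(5.7×10⁻⁵)²·(0.83)) = 49000
Q_c = 49000 > K_c = 16000: net reverse reaction.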